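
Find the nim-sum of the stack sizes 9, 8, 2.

3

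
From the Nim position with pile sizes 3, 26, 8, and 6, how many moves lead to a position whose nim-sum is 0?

Compute the nim-sum pairwise:
3 XOR 26 = 25
25 XOR 8 = 17
17 XOR 6 = 23
The overall nim-sum is X = 23. A pile of size p has a winning move iff p XOR X < p (reduce it to p XOR X).
  3: 3 XOR 23 = 20 ≥ 3 — no move.
  26: 26 XOR 23 = 13 < 26 — winning move (to 13).
  8: 8 XOR 23 = 31 ≥ 8 — no move.
  6: 6 XOR 23 = 17 ≥ 6 — no move.
That gives 1 winning move.

1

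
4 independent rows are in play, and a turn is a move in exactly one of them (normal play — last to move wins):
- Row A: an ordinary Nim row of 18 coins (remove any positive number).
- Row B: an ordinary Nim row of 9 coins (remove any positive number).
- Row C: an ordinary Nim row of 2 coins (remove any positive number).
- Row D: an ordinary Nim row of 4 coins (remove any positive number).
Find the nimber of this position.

29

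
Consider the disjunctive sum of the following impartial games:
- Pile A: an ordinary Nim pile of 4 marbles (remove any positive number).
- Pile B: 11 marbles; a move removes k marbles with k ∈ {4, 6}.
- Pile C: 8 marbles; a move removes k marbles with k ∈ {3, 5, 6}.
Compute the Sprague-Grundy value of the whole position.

Pile A is a plain Nim pile of size 4, so its Grundy value is 4.
Build the Grundy sequence for pile B with g(k) = mex{g(k−s) : s ∈ {4, 6}, s ≤ k}:
k:     0  1  2  3  4  5  6  7  8  9 10 11
g(k):  0  0  0  0  1  1  1  1  2  2  0  0
So g(11) = 0.
For pile C, compute g(0), g(1), … with moves {3, 5, 6}:
g(0) = mex{} = 0
g(1) = mex{} = 0
g(2) = mex{} = 0
g(3) = mex{0} = 1
g(4) = mex{0} = 1
g(5) = mex{0} = 1
g(6) = mex{0,1} = 2
g(7) = mex{0,1} = 2
g(8) = mex{0,1} = 2
So g(8) = 2.
The value of a disjunctive sum is the nim-sum of the parts.
Combined value = 4 ⊕ 0 ⊕ 2 = 6.

6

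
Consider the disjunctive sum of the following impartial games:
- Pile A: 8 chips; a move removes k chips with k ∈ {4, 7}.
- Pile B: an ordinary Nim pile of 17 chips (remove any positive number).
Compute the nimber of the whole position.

Build the Grundy sequence for pile A with g(k) = mex{g(k−s) : s ∈ {4, 7}, s ≤ k}:
g(0) = mex{} = 0
g(1) = mex{} = 0
g(2) = mex{} = 0
g(3) = mex{} = 0
g(4) = mex{0} = 1
g(5) = mex{0} = 1
g(6) = mex{0} = 1
g(7) = mex{0} = 1
g(8) = mex{0,1} = 2
So g(8) = 2.
Pile B is a plain Nim pile of size 17, so its Grundy value is 17.
By the Sprague-Grundy theorem, the Grundy value of a sum of independent games is the XOR of the component values.
Combined value = 2 XOR 17 = 19.

19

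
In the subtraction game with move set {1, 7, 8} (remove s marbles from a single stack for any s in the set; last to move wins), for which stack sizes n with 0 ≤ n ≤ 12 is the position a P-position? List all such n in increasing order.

0, 2, 4, 6

Grundy values for subtraction set {1, 7, 8}:
k:     0  1  2  3  4  5  6  7  8  9 10 11 12
g(k):  0  1  0  1  0  1  0  1  2  3  2  3  2
The P-positions (g = 0) in 0..12 are 0, 2, 4, 6.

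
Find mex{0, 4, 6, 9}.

1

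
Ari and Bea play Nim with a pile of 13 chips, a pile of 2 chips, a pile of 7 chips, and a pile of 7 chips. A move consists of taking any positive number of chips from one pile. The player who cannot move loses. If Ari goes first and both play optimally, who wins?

Ari wins

Nim-sum: 13 XOR 2 XOR 7 XOR 7 = 15.
The nim-sum is 15 ≠ 0, so this is an N-position: the player to move can win; Ari has a winning move.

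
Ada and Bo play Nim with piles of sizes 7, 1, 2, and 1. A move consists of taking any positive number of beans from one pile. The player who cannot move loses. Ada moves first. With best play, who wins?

Ada wins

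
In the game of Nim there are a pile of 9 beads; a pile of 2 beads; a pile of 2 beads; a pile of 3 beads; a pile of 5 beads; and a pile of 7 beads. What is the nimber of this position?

Bitwise XOR of the heap sizes:
  1001  (9)
  0010  (2)
  0010  (2)
  0011  (3)
  0101  (5)
  0111  (7)
  ----
  1000  (8)

8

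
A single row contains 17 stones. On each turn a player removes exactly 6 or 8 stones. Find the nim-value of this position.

Compute g(0), g(1), … for moves {6, 8}:
k:     0  1  2  3  4  5  6  7  8  9 10 11 12 13 14 15 16 17
g(k):  0  0  0  0  0  0  1  1  1  1  1  1  2  2  0  0  0  0
So g(17) = 0.

0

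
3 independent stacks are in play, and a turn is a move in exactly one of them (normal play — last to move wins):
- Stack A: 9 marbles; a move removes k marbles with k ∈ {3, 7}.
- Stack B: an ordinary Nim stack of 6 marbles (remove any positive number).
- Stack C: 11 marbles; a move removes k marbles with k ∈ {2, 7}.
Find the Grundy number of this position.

6

For stack A, compute g(0), g(1), … with moves {3, 7}:
k:     0  1  2  3  4  5  6  7  8  9
g(k):  0  0  0  1  1  1  0  2  2  1
So g(9) = 1.
Stack B is a plain Nim stack of size 6, so its Grundy value is 6.
Grundy values for stack C (subtraction set {2, 7}):
g(0) = mex{} = 0
g(1) = mex{} = 0
g(2) = mex{0} = 1
g(3) = mex{0} = 1
g(4) = mex{1} = 0
g(5) = mex{1} = 0
g(6) = mex{0} = 1
g(7) = mex{0} = 1
g(8) = mex{0,1} = 2
g(9) = mex{1} = 0
g(10) = mex{1,2} = 0
g(11) = mex{0} = 1
So g(11) = 1.
By the Sprague-Grundy theorem, the Grundy value of a sum of independent games is the XOR of the component values.
Combined value = 1 XOR 6 XOR 1 = 6.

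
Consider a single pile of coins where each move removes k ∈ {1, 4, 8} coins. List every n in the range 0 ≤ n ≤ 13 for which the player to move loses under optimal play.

0, 2, 5, 7, 12

Grundy values for subtraction set {1, 4, 8}:
g(0) = mex{} = 0
g(1) = mex{0} = 1
g(2) = mex{1} = 0
g(3) = mex{0} = 1
g(4) = mex{0,1} = 2
g(5) = mex{1,2} = 0
g(6) = mex{0} = 1
g(7) = mex{1} = 0
g(8) = mex{0,2} = 1
g(9) = mex{0,1} = 2
g(10) = mex{0,1,2} = 3
g(11) = mex{0,1,3} = 2
g(12) = mex{1,2} = 0
g(13) = mex{0,2} = 1
The P-positions (g = 0) in 0..13 are 0, 2, 5, 7, 12.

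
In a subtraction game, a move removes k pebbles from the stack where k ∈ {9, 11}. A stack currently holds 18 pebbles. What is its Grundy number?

Grundy values for subtraction set {9, 11}:
k:     0  1  2  3  4  5  6  7  8  9 10 11 12 13 14 15 16 17 18
g(k):  0  0  0  0  0  0  0  0  0  1  1  1  1  1  1  1  1  1  2
So g(18) = 2.

2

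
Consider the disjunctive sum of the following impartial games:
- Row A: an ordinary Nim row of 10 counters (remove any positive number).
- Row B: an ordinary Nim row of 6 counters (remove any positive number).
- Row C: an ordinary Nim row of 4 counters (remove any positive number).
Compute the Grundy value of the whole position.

8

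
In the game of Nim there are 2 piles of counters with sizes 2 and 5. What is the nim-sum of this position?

Bitwise XOR of the heap sizes:
  010  (2)
  101  (5)
  ---
  111  (7)

7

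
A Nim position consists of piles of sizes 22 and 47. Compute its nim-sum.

57

Nim-sum: 22 ^ 47 = 57.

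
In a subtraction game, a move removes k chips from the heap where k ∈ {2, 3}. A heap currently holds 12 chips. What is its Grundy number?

Build the Grundy sequence with g(k) = mex{g(k−s) : s ∈ {2, 3}, s ≤ k}:
k:     0  1  2  3  4  5  6  7  8  9 10 11 12
g(k):  0  0  1  1  2  0  0  1  1  2  0  0  1
So g(12) = 1.

1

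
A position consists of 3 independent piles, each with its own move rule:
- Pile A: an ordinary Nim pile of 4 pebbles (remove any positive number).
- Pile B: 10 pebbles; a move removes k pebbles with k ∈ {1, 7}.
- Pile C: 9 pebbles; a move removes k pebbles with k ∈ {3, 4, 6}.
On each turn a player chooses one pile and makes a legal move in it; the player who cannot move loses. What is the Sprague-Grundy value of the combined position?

Pile A is a plain Nim pile of size 4, so its Grundy value is 4.
Grundy values for pile B (subtraction set {1, 7}):
k:     0  1  2  3  4  5  6  7  8  9 10
g(k):  0  1  0  1  0  1  0  1  0  1  0
So g(10) = 0.
Grundy values for pile C (subtraction set {3, 4, 6}):
g(0) = mex{} = 0
g(1) = mex{} = 0
g(2) = mex{} = 0
g(3) = mex{0} = 1
g(4) = mex{0} = 1
g(5) = mex{0} = 1
g(6) = mex{0,1} = 2
g(7) = mex{0,1} = 2
g(8) = mex{0,1} = 2
g(9) = mex{1,2} = 0
So g(9) = 0.
By the Sprague-Grundy theorem, the Grundy value of a sum of independent games is the XOR of the component values.
Combined value = 4 XOR 0 XOR 0 = 4.

4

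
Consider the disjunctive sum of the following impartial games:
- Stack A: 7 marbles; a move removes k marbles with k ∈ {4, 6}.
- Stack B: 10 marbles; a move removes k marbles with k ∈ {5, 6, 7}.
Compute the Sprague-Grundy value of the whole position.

3

Build the Grundy sequence for stack A with g(k) = mex{g(k−s) : s ∈ {4, 6}, s ≤ k}:
k:     0  1  2  3  4  5  6  7
g(k):  0  0  0  0  1  1  1  1
So g(7) = 1.
Build the Grundy sequence for stack B with g(k) = mex{g(k−s) : s ∈ {5, 6, 7}, s ≤ k}:
g(0) = mex{} = 0
g(1) = mex{} = 0
g(2) = mex{} = 0
g(3) = mex{} = 0
g(4) = mex{} = 0
g(5) = mex{0} = 1
g(6) = mex{0} = 1
g(7) = mex{0} = 1
g(8) = mex{0} = 1
g(9) = mex{0} = 1
g(10) = mex{0,1} = 2
So g(10) = 2.
The value of a disjunctive sum is the nim-sum of the parts.
Combined value = 1 XOR 2 = 3.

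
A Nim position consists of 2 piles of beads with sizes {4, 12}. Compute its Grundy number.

8

Write each in binary and XOR column by column:
  0100  (4)
  1100  (12)
  ----
  1000  (8)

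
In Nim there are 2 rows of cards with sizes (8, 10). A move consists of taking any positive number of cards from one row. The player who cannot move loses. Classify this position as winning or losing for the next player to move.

Compute the nim-sum pairwise:
8 ⊕ 10 = 2
The nim-sum is 2 ≠ 0, so this is an N-position: the player to move can win.

Winning position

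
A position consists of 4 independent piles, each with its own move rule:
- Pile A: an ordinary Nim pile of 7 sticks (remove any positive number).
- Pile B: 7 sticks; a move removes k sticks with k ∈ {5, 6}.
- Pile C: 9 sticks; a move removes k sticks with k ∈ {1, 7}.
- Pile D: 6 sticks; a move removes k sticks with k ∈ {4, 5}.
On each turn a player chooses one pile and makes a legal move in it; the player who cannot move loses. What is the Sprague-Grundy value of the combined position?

Pile A is a plain Nim pile of size 7, so its Grundy value is 7.
Grundy values for pile B (subtraction set {5, 6}):
k:     0  1  2  3  4  5  6  7
g(k):  0  0  0  0  0  1  1  1
So g(7) = 1.
Grundy values for pile C (subtraction set {1, 7}):
g(0) = mex{} = 0
g(1) = mex{0} = 1
g(2) = mex{1} = 0
g(3) = mex{0} = 1
g(4) = mex{1} = 0
g(5) = mex{0} = 1
g(6) = mex{1} = 0
g(7) = mex{0} = 1
g(8) = mex{1} = 0
g(9) = mex{0} = 1
So g(9) = 1.
Grundy values for pile D (subtraction set {4, 5}):
g(0) = mex{} = 0
g(1) = mex{} = 0
g(2) = mex{} = 0
g(3) = mex{} = 0
g(4) = mex{0} = 1
g(5) = mex{0} = 1
g(6) = mex{0} = 1
So g(6) = 1.
The value of a disjunctive sum is the nim-sum of the parts.
Combined value = 7 XOR 1 XOR 1 XOR 1 = 6.

6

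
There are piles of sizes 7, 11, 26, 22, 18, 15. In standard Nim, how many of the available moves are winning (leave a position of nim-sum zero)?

3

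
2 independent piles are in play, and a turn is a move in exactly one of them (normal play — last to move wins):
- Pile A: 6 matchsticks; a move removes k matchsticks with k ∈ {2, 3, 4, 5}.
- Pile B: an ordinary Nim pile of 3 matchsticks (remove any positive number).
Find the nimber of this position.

0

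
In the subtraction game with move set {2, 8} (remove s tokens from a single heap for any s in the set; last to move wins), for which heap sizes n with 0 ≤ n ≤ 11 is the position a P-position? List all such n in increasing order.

Compute g(0), g(1), … for moves {2, 8}:
g(0) = mex{} = 0
g(1) = mex{} = 0
g(2) = mex{0} = 1
g(3) = mex{0} = 1
g(4) = mex{1} = 0
g(5) = mex{1} = 0
g(6) = mex{0} = 1
g(7) = mex{0} = 1
g(8) = mex{0,1} = 2
g(9) = mex{0,1} = 2
g(10) = mex{1,2} = 0
g(11) = mex{1,2} = 0
The P-positions (g = 0) in 0..11 are 0, 1, 4, 5, 10, 11.

0, 1, 4, 5, 10, 11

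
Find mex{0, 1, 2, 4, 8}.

3

The values 0, 1, 2 are all present; 3 is the first non-negative integer missing from the set.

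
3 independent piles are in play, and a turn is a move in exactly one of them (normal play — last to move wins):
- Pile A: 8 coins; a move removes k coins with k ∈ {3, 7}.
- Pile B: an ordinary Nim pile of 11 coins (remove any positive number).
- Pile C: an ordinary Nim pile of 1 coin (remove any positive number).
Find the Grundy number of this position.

8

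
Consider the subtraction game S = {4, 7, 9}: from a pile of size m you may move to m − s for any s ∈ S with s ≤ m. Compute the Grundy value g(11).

2

Build the Grundy sequence with g(k) = mex{g(k−s) : s ∈ {4, 7, 9}, s ≤ k}:
g(0) = mex{} = 0
g(1) = mex{} = 0
g(2) = mex{} = 0
g(3) = mex{} = 0
g(4) = mex{0} = 1
g(5) = mex{0} = 1
g(6) = mex{0} = 1
g(7) = mex{0} = 1
g(8) = mex{0,1} = 2
g(9) = mex{0,1} = 2
g(10) = mex{0,1} = 2
g(11) = mex{0,1} = 2
So g(11) = 2.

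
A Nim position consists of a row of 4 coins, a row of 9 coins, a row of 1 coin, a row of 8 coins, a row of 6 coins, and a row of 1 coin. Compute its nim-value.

3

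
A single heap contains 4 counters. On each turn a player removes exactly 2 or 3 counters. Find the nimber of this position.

Build the Grundy sequence with g(k) = mex{g(k−s) : s ∈ {2, 3}, s ≤ k}:
g(0) = mex{} = 0
g(1) = mex{} = 0
g(2) = mex{0} = 1
g(3) = mex{0} = 1
g(4) = mex{0,1} = 2
So g(4) = 2.

2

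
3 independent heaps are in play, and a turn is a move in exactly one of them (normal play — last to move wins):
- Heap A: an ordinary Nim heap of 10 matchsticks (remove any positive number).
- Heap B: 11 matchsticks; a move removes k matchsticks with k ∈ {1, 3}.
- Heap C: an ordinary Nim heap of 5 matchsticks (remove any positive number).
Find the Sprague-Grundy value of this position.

Heap A is a plain Nim heap of size 10, so its Grundy value is 10.
Build the Grundy sequence for heap B with g(k) = mex{g(k−s) : s ∈ {1, 3}, s ≤ k}:
k:     0  1  2  3  4  5  6  7  8  9 10 11
g(k):  0  1  0  1  0  1  0  1  0  1  0  1
So g(11) = 1.
Heap C is a plain Nim heap of size 5, so its Grundy value is 5.
By the Sprague-Grundy theorem, the Grundy value of a sum of independent games is the XOR of the component values.
Combined value = 10 XOR 1 XOR 5 = 14.

14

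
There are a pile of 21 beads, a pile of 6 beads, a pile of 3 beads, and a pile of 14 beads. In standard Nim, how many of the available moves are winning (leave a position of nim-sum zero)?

1

Compute the nim-sum pairwise:
21 XOR 6 = 19
19 XOR 3 = 16
16 XOR 14 = 30
The overall nim-sum is X = 30. A pile of size p has a winning move iff p XOR X < p (reduce it to p XOR X).
  21: 21 XOR 30 = 11 < 21 — winning move (to 11).
  6: 6 XOR 30 = 24 ≥ 6 — no move.
  3: 3 XOR 30 = 29 ≥ 3 — no move.
  14: 14 XOR 30 = 16 ≥ 14 — no move.
That gives 1 winning move.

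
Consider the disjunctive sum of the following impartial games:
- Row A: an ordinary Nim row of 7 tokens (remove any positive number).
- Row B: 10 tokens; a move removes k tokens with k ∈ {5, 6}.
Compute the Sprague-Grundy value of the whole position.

Row A is a plain Nim row of size 7, so its Grundy value is 7.
For row B, compute g(0), g(1), … with moves {5, 6}:
g(0) = mex{} = 0
g(1) = mex{} = 0
g(2) = mex{} = 0
g(3) = mex{} = 0
g(4) = mex{} = 0
g(5) = mex{0} = 1
g(6) = mex{0} = 1
g(7) = mex{0} = 1
g(8) = mex{0} = 1
g(9) = mex{0} = 1
g(10) = mex{0,1} = 2
So g(10) = 2.
By the Sprague-Grundy theorem, the Grundy value of a sum of independent games is the XOR of the component values.
Combined value = 7 XOR 2 = 5.

5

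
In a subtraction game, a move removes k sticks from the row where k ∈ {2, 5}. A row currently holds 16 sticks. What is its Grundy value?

Build the Grundy sequence with g(k) = mex{g(k−s) : s ∈ {2, 5}, s ≤ k}:
k:     0  1  2  3  4  5  6  7  8  9 10 11 12 13 14 15 16
g(k):  0  0  1  1  0  2  1  0  0  1  1  0  2  1  0  0  1
So g(16) = 1.

1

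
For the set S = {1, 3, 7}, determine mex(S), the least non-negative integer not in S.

0

0 is not in the set, so the mex is 0.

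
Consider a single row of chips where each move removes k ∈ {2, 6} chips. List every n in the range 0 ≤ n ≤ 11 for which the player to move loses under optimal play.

0, 1, 4, 5, 8, 9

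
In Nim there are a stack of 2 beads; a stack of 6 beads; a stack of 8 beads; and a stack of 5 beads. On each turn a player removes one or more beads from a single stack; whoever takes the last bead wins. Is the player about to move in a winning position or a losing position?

Winning position

Compute the nim-sum pairwise:
2 ^ 6 = 4
4 ^ 8 = 12
12 ^ 5 = 9
The nim-sum is 9 ≠ 0, so this is an N-position: the player to move can win.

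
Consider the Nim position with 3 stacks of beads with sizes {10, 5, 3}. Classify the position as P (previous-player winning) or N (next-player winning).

N-position

In binary:
  1010  (10)
  0101  (5)
  0011  (3)
  ----
  1100  (12)
The nim-sum is 12 ≠ 0, so this is an N-position: the player to move can win.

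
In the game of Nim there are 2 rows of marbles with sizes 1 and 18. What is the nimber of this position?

Compute the nim-sum pairwise:
1 ⊕ 18 = 19

19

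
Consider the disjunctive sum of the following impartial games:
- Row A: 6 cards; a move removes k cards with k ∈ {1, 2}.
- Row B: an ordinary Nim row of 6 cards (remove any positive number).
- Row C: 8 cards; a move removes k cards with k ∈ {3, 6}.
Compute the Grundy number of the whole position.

4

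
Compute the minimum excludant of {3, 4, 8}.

0

0 is not in the set, so the mex is 0.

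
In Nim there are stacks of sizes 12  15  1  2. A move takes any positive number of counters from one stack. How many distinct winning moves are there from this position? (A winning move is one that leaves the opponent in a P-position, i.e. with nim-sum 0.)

0

Bitwise XOR of the heap sizes:
  1100  (12)
  1111  (15)
  0001  (1)
  0010  (2)
  ----
  0000  (0)
The nim-sum is already 0, so every move leaves a nonzero nim-sum — there are no winning moves.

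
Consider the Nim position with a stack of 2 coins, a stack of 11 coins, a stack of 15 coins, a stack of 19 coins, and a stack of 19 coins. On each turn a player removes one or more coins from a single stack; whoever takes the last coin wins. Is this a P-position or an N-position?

N-position

Compute the nim-sum pairwise:
2 ^ 11 = 9
9 ^ 15 = 6
6 ^ 19 = 21
21 ^ 19 = 6
The nim-sum is 6 ≠ 0, so this is an N-position: the player to move can win.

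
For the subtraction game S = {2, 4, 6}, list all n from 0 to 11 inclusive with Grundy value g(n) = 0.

Compute g(0), g(1), … for moves {2, 4, 6}:
g(0) = mex{} = 0
g(1) = mex{} = 0
g(2) = mex{0} = 1
g(3) = mex{0} = 1
g(4) = mex{0,1} = 2
g(5) = mex{0,1} = 2
g(6) = mex{0,1,2} = 3
g(7) = mex{0,1,2} = 3
g(8) = mex{1,2,3} = 0
g(9) = mex{1,2,3} = 0
g(10) = mex{0,2,3} = 1
g(11) = mex{0,2,3} = 1
The P-positions (g = 0) in 0..11 are 0, 1, 8, 9.

0, 1, 8, 9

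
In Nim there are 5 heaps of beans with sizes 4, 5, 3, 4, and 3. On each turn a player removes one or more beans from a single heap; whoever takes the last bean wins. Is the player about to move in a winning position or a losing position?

Nim-sum: 4 ⊕ 5 ⊕ 3 ⊕ 4 ⊕ 3 = 5.
The nim-sum is 5 ≠ 0, so this is an N-position: the player to move can win.

Winning position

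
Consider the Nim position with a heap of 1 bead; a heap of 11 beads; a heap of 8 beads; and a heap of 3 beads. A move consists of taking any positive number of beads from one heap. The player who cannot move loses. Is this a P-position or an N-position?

In binary:
  0001  (1)
  1011  (11)
  1000  (8)
  0011  (3)
  ----
  0001  (1)
The nim-sum is 1 ≠ 0, so this is an N-position: the player to move can win.

N-position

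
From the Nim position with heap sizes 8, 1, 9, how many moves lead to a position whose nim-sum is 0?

0

Nim-sum: 8 XOR 1 XOR 9 = 0.
The nim-sum is already 0, so every move leaves a nonzero nim-sum — there are no winning moves.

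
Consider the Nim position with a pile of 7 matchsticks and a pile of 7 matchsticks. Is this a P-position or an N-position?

P-position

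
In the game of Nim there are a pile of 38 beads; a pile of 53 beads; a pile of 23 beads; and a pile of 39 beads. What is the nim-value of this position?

35

Compute the nim-sum pairwise:
38 XOR 53 = 19
19 XOR 23 = 4
4 XOR 39 = 35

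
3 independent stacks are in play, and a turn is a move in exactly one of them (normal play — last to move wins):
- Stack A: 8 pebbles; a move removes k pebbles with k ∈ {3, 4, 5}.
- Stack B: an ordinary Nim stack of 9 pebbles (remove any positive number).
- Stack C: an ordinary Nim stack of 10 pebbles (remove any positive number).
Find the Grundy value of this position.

3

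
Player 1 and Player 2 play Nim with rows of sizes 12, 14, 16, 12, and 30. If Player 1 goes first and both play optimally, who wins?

In binary:
  01100  (12)
  01110  (14)
  10000  (16)
  01100  (12)
  11110  (30)
  -----
  00000  (0)
The nim-sum is 0, so this is a P-position: the player to move is in a losing position under optimal play; Player 1 is about to move from it and so loses — Player 2 wins.

Player 2 wins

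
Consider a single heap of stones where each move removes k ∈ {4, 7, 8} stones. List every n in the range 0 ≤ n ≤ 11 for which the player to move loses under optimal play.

Compute g(0), g(1), … for moves {4, 7, 8}:
k:     0  1  2  3  4  5  6  7  8  9 10 11
g(k):  0  0  0  0  1  1  1  1  2  2  2  2
The P-positions (g = 0) in 0..11 are 0, 1, 2, 3.

0, 1, 2, 3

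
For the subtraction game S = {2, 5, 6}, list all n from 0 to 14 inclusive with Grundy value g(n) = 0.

0, 1, 4, 8, 11, 12

Build the Grundy sequence with g(k) = mex{g(k−s) : s ∈ {2, 5, 6}, s ≤ k}:
g(0) = mex{} = 0
g(1) = mex{} = 0
g(2) = mex{0} = 1
g(3) = mex{0} = 1
g(4) = mex{1} = 0
g(5) = mex{0,1} = 2
g(6) = mex{0} = 1
g(7) = mex{0,1,2} = 3
g(8) = mex{1} = 0
g(9) = mex{0,1,3} = 2
g(10) = mex{0,2} = 1
g(11) = mex{1,2} = 0
g(12) = mex{1,3} = 0
g(13) = mex{0,3} = 1
g(14) = mex{0,2} = 1
The P-positions (g = 0) in 0..14 are 0, 1, 4, 8, 11, 12.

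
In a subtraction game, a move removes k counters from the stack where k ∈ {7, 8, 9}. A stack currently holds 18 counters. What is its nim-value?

Build the Grundy sequence with g(k) = mex{g(k−s) : s ∈ {7, 8, 9}, s ≤ k}:
k:     0  1  2  3  4  5  6  7  8  9 10 11 12 13 14 15 16 17 18
g(k):  0  0  0  0  0  0  0  1  1  1  1  1  1  1  2  2  0  0  0
So g(18) = 0.

0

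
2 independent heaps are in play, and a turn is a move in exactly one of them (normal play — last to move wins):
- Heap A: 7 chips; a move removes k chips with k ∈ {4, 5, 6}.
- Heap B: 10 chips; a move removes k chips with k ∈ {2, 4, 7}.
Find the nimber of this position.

Grundy values for heap A (subtraction set {4, 5, 6}):
g(0) = mex{} = 0
g(1) = mex{} = 0
g(2) = mex{} = 0
g(3) = mex{} = 0
g(4) = mex{0} = 1
g(5) = mex{0} = 1
g(6) = mex{0} = 1
g(7) = mex{0} = 1
So g(7) = 1.
Grundy values for heap B (subtraction set {2, 4, 7}):
k:     0  1  2  3  4  5  6  7  8  9 10
g(k):  0  0  1  1  2  2  0  3  1  0  2
So g(10) = 2.
The value of a disjunctive sum is the nim-sum of the parts.
Combined value = 1 XOR 2 = 3.

3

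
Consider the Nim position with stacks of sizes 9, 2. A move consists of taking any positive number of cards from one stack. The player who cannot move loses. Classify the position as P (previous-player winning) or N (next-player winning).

Nim-sum: 9 XOR 2 = 11.
The nim-sum is 11 ≠ 0, so this is an N-position: the player to move can win.

N-position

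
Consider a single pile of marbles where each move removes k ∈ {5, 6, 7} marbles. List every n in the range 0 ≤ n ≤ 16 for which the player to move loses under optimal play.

Compute g(0), g(1), … for moves {5, 6, 7}:
k:     0  1  2  3  4  5  6  7  8  9 10 11 12 13 14 15 16
g(k):  0  0  0  0  0  1  1  1  1  1  2  2  0  0  0  0  0
The P-positions (g = 0) in 0..16 are 0, 1, 2, 3, 4, 12, 13, 14, 15, 16.

0, 1, 2, 3, 4, 12, 13, 14, 15, 16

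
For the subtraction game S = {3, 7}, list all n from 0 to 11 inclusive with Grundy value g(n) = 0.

0, 1, 2, 6, 10, 11

Build the Grundy sequence with g(k) = mex{g(k−s) : s ∈ {3, 7}, s ≤ k}:
g(0) = mex{} = 0
g(1) = mex{} = 0
g(2) = mex{} = 0
g(3) = mex{0} = 1
g(4) = mex{0} = 1
g(5) = mex{0} = 1
g(6) = mex{1} = 0
g(7) = mex{0,1} = 2
g(8) = mex{0,1} = 2
g(9) = mex{0} = 1
g(10) = mex{1,2} = 0
g(11) = mex{1,2} = 0
The P-positions (g = 0) in 0..11 are 0, 1, 2, 6, 10, 11.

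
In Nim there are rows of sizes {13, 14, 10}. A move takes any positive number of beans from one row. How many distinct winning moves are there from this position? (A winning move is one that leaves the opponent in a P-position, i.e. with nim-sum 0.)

Write each in binary and XOR column by column:
  1101  (13)
  1110  (14)
  1010  (10)
  ----
  1001  (9)
The overall nim-sum is X = 9. A row of size p has a winning move iff p XOR X < p (reduce it to p XOR X).
  13: 13 XOR 9 = 4 < 13 — winning move (to 4).
  14: 14 XOR 9 = 7 < 14 — winning move (to 7).
  10: 10 XOR 9 = 3 < 10 — winning move (to 3).
That gives 3 winning moves.

3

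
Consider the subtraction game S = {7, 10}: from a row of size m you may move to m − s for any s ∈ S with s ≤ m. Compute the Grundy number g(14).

Grundy values for subtraction set {7, 10}:
g(0) = mex{} = 0
g(1) = mex{} = 0
g(2) = mex{} = 0
g(3) = mex{} = 0
g(4) = mex{} = 0
g(5) = mex{} = 0
g(6) = mex{} = 0
g(7) = mex{0} = 1
g(8) = mex{0} = 1
g(9) = mex{0} = 1
g(10) = mex{0} = 1
g(11) = mex{0} = 1
g(12) = mex{0} = 1
g(13) = mex{0} = 1
g(14) = mex{0,1} = 2
So g(14) = 2.

2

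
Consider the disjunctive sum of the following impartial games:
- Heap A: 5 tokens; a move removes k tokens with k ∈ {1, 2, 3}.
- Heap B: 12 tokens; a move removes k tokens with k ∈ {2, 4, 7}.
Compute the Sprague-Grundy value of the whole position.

Build the Grundy sequence for heap A with g(k) = mex{g(k−s) : s ∈ {1, 2, 3}, s ≤ k}:
k:     0  1  2  3  4  5
g(k):  0  1  2  3  0  1
So g(5) = 1.
Build the Grundy sequence for heap B with g(k) = mex{g(k−s) : s ∈ {2, 4, 7}, s ≤ k}:
g(0) = mex{} = 0
g(1) = mex{} = 0
g(2) = mex{0} = 1
g(3) = mex{0} = 1
g(4) = mex{0,1} = 2
g(5) = mex{0,1} = 2
g(6) = mex{1,2} = 0
g(7) = mex{0,1,2} = 3
g(8) = mex{0,2} = 1
g(9) = mex{1,2,3} = 0
g(10) = mex{0,1} = 2
g(11) = mex{0,2,3} = 1
g(12) = mex{1,2} = 0
So g(12) = 0.
The value of a disjunctive sum is the nim-sum of the parts.
Combined value = 1 XOR 0 = 1.

1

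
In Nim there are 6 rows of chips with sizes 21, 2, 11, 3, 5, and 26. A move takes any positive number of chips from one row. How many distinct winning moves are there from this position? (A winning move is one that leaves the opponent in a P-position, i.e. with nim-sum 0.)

0

Write each in binary and XOR column by column:
  10101  (21)
  00010  (2)
  01011  (11)
  00011  (3)
  00101  (5)
  11010  (26)
  -----
  00000  (0)
The nim-sum is already 0, so every move leaves a nonzero nim-sum — there are no winning moves.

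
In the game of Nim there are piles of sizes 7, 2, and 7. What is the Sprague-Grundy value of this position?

Nim-sum: 7 XOR 2 XOR 7 = 2.

2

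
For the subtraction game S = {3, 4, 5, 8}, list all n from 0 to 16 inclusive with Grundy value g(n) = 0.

0, 1, 2, 11, 12, 13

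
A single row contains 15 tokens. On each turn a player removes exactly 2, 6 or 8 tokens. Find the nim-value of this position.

0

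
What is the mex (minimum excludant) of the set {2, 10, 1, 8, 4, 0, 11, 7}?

The values 0, 1, 2 are all present; 3 is the first non-negative integer missing from the set.

3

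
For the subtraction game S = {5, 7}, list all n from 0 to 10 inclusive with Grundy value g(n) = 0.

0, 1, 2, 3, 4

Grundy values for subtraction set {5, 7}:
k:     0  1  2  3  4  5  6  7  8  9 10
g(k):  0  0  0  0  0  1  1  1  1  1  2
The P-positions (g = 0) in 0..10 are 0, 1, 2, 3, 4.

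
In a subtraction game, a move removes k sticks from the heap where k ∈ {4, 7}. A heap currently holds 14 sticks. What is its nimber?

0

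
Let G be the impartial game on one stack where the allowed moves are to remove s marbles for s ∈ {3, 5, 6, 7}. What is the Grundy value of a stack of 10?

Compute g(0), g(1), … for moves {3, 5, 6, 7}:
k:     0  1  2  3  4  5  6  7  8  9 10
g(k):  0  0  0  1  1  1  2  2  2  3  0
So g(10) = 0.

0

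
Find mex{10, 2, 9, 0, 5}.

1

0 is in the set but 1 is not, so the mex is 1.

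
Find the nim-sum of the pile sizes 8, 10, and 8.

Write each in binary and XOR column by column:
  1000  (8)
  1010  (10)
  1000  (8)
  ----
  1010  (10)

10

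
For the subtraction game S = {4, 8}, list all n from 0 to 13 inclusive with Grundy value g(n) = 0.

0, 1, 2, 3, 12, 13

Grundy values for subtraction set {4, 8}:
g(0) = mex{} = 0
g(1) = mex{} = 0
g(2) = mex{} = 0
g(3) = mex{} = 0
g(4) = mex{0} = 1
g(5) = mex{0} = 1
g(6) = mex{0} = 1
g(7) = mex{0} = 1
g(8) = mex{0,1} = 2
g(9) = mex{0,1} = 2
g(10) = mex{0,1} = 2
g(11) = mex{0,1} = 2
g(12) = mex{1,2} = 0
g(13) = mex{1,2} = 0
The P-positions (g = 0) in 0..13 are 0, 1, 2, 3, 12, 13.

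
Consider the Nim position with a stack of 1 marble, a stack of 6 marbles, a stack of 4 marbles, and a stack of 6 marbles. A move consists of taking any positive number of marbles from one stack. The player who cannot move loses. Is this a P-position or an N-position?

N-position

Compute the nim-sum pairwise:
1 XOR 6 = 7
7 XOR 4 = 3
3 XOR 6 = 5
The nim-sum is 5 ≠ 0, so this is an N-position: the player to move can win.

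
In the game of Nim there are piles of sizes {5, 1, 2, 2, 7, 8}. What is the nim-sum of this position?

11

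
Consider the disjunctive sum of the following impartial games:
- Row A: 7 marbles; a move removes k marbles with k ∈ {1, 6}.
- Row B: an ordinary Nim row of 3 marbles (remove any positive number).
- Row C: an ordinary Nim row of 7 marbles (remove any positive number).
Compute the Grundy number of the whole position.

4

Build the Grundy sequence for row A with g(k) = mex{g(k−s) : s ∈ {1, 6}, s ≤ k}:
g(0) = mex{} = 0
g(1) = mex{0} = 1
g(2) = mex{1} = 0
g(3) = mex{0} = 1
g(4) = mex{1} = 0
g(5) = mex{0} = 1
g(6) = mex{0,1} = 2
g(7) = mex{1,2} = 0
So g(7) = 0.
Row B is a plain Nim row of size 3, so its Grundy value is 3.
Row C is a plain Nim row of size 7, so its Grundy value is 7.
By the Sprague-Grundy theorem, the Grundy value of a sum of independent games is the XOR of the component values.
Combined value = 0 XOR 3 XOR 7 = 4.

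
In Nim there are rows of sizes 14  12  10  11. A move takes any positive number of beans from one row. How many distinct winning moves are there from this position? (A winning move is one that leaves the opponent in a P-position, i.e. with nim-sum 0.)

In binary:
  1110  (14)
  1100  (12)
  1010  (10)
  1011  (11)
  ----
  0011  (3)
The overall nim-sum is X = 3. A row of size p has a winning move iff p XOR X < p (reduce it to p XOR X).
  14: 14 XOR 3 = 13 < 14 — winning move (to 13).
  12: 12 XOR 3 = 15 ≥ 12 — no move.
  10: 10 XOR 3 = 9 < 10 — winning move (to 9).
  11: 11 XOR 3 = 8 < 11 — winning move (to 8).
That gives 3 winning moves.

3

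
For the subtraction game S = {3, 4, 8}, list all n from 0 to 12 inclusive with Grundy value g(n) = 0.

0, 1, 2, 7, 12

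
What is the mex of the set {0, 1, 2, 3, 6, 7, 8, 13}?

The values 0, 1, 2, 3 are all present; 4 is the first non-negative integer missing from the set.

4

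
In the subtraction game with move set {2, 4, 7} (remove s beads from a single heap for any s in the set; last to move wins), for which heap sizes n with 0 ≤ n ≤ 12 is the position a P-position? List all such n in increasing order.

Grundy values for subtraction set {2, 4, 7}:
g(0) = mex{} = 0
g(1) = mex{} = 0
g(2) = mex{0} = 1
g(3) = mex{0} = 1
g(4) = mex{0,1} = 2
g(5) = mex{0,1} = 2
g(6) = mex{1,2} = 0
g(7) = mex{0,1,2} = 3
g(8) = mex{0,2} = 1
g(9) = mex{1,2,3} = 0
g(10) = mex{0,1} = 2
g(11) = mex{0,2,3} = 1
g(12) = mex{1,2} = 0
The P-positions (g = 0) in 0..12 are 0, 1, 6, 9, 12.

0, 1, 6, 9, 12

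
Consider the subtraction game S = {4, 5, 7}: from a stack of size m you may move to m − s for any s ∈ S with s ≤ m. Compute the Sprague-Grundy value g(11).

Build the Grundy sequence with g(k) = mex{g(k−s) : s ∈ {4, 5, 7}, s ≤ k}:
k:     0  1  2  3  4  5  6  7  8  9 10 11
g(k):  0  0  0  0  1  1  1  1  2  2  2  0
So g(11) = 0.

0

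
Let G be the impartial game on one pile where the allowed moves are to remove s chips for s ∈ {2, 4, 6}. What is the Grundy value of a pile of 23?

3

Compute g(0), g(1), … for moves {2, 4, 6}:
k:     0  1  2  3  4  5  6  7  8  9 10 11 12 13 14 15 16 17 18 19 20 21 22 23
g(k):  0  0  1  1  2  2  3  3  0  0  1  1  2  2  3  3  0  0  1  1  2  2  3  3
So g(23) = 3.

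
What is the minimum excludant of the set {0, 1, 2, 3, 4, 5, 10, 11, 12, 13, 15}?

6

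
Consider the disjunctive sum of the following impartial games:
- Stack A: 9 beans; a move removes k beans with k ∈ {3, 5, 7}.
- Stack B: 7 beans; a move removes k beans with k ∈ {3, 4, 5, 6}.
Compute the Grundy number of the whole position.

1

For stack A, compute g(0), g(1), … with moves {3, 5, 7}:
k:     0  1  2  3  4  5  6  7  8  9
g(k):  0  0  0  1  1  1  2  2  2  3
So g(9) = 3.
Grundy values for stack B (subtraction set {3, 4, 5, 6}):
k:     0  1  2  3  4  5  6  7
g(k):  0  0  0  1  1  1  2  2
So g(7) = 2.
The value of a disjunctive sum is the nim-sum of the parts.
Combined value = 3 ⊕ 2 = 1.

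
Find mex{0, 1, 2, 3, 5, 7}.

The values 0, 1, 2, 3 are all present; 4 is the first non-negative integer missing from the set.

4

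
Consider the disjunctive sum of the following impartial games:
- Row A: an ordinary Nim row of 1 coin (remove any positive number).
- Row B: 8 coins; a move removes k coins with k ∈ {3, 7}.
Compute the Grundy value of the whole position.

Row A is a plain Nim row of size 1, so its Grundy value is 1.
Grundy values for row B (subtraction set {3, 7}):
k:     0  1  2  3  4  5  6  7  8
g(k):  0  0  0  1  1  1  0  2  2
So g(8) = 2.
The value of a disjunctive sum is the nim-sum of the parts.
Combined value = 1 XOR 2 = 3.

3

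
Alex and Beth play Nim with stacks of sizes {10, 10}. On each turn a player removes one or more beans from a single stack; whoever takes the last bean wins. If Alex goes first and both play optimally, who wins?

Beth wins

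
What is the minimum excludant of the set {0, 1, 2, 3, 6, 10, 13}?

4

The values 0, 1, 2, 3 are all present; 4 is the first non-negative integer missing from the set.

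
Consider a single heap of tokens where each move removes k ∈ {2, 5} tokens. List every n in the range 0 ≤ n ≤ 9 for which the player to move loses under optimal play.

Compute g(0), g(1), … for moves {2, 5}:
k:     0  1  2  3  4  5  6  7  8  9
g(k):  0  0  1  1  0  2  1  0  0  1
The P-positions (g = 0) in 0..9 are 0, 1, 4, 7, 8.

0, 1, 4, 7, 8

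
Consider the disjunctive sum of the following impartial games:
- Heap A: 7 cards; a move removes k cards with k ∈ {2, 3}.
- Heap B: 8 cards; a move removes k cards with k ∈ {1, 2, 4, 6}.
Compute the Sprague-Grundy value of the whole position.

Build the Grundy sequence for heap A with g(k) = mex{g(k−s) : s ∈ {2, 3}, s ≤ k}:
k:     0  1  2  3  4  5  6  7
g(k):  0  0  1  1  2  0  0  1
So g(7) = 1.
Build the Grundy sequence for heap B with g(k) = mex{g(k−s) : s ∈ {1, 2, 4, 6}, s ≤ k}:
k:     0  1  2  3  4  5  6  7  8
g(k):  0  1  2  0  1  2  3  4  0
So g(8) = 0.
By the Sprague-Grundy theorem, the Grundy value of a sum of independent games is the XOR of the component values.
Combined value = 1 XOR 0 = 1.

1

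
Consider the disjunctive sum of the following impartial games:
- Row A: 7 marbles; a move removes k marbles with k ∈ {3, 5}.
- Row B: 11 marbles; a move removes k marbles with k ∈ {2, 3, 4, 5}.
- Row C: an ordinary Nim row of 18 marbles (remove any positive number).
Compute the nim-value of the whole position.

For row A, compute g(0), g(1), … with moves {3, 5}:
g(0) = mex{} = 0
g(1) = mex{} = 0
g(2) = mex{} = 0
g(3) = mex{0} = 1
g(4) = mex{0} = 1
g(5) = mex{0} = 1
g(6) = mex{0,1} = 2
g(7) = mex{0,1} = 2
So g(7) = 2.
For row B, compute g(0), g(1), … with moves {2, 3, 4, 5}:
g(0) = mex{} = 0
g(1) = mex{} = 0
g(2) = mex{0} = 1
g(3) = mex{0} = 1
g(4) = mex{0,1} = 2
g(5) = mex{0,1} = 2
g(6) = mex{0,1,2} = 3
g(7) = mex{1,2} = 0
g(8) = mex{1,2,3} = 0
g(9) = mex{0,2,3} = 1
g(10) = mex{0,2,3} = 1
g(11) = mex{0,1,3} = 2
So g(11) = 2.
Row C is a plain Nim row of size 18, so its Grundy value is 18.
The value of a disjunctive sum is the nim-sum of the parts.
Combined value = 2 XOR 2 XOR 18 = 18.

18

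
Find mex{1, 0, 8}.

2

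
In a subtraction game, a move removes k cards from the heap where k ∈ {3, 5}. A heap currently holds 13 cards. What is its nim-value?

Compute g(0), g(1), … for moves {3, 5}:
g(0) = mex{} = 0
g(1) = mex{} = 0
g(2) = mex{} = 0
g(3) = mex{0} = 1
g(4) = mex{0} = 1
g(5) = mex{0} = 1
g(6) = mex{0,1} = 2
g(7) = mex{0,1} = 2
g(8) = mex{1} = 0
g(9) = mex{1,2} = 0
g(10) = mex{1,2} = 0
g(11) = mex{0,2} = 1
g(12) = mex{0,2} = 1
g(13) = mex{0} = 1
So g(13) = 1.

1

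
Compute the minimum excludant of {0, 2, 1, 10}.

The values 0, 1, 2 are all present; 3 is the first non-negative integer missing from the set.

3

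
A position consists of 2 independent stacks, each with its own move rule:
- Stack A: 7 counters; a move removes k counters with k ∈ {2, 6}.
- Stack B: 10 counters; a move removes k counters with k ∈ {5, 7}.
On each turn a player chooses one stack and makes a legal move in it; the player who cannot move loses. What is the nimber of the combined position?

3

For stack A, compute g(0), g(1), … with moves {2, 6}:
g(0) = mex{} = 0
g(1) = mex{} = 0
g(2) = mex{0} = 1
g(3) = mex{0} = 1
g(4) = mex{1} = 0
g(5) = mex{1} = 0
g(6) = mex{0} = 1
g(7) = mex{0} = 1
So g(7) = 1.
For stack B, compute g(0), g(1), … with moves {5, 7}:
g(0) = mex{} = 0
g(1) = mex{} = 0
g(2) = mex{} = 0
g(3) = mex{} = 0
g(4) = mex{} = 0
g(5) = mex{0} = 1
g(6) = mex{0} = 1
g(7) = mex{0} = 1
g(8) = mex{0} = 1
g(9) = mex{0} = 1
g(10) = mex{0,1} = 2
So g(10) = 2.
By the Sprague-Grundy theorem, the Grundy value of a sum of independent games is the XOR of the component values.
Combined value = 1 ⊕ 2 = 3.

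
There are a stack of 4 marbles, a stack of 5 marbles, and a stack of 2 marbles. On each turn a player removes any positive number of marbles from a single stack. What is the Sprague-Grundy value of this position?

Write each in binary and XOR column by column:
  100  (4)
  101  (5)
  010  (2)
  ---
  011  (3)

3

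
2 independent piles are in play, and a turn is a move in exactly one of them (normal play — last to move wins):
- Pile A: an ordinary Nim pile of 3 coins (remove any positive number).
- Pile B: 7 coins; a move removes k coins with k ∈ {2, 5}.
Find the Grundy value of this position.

3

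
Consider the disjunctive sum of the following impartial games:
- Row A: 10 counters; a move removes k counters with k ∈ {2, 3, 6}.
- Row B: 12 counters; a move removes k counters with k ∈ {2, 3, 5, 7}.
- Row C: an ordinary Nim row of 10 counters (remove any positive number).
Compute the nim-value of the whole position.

For row A, compute g(0), g(1), … with moves {2, 3, 6}:
g(0) = mex{} = 0
g(1) = mex{} = 0
g(2) = mex{0} = 1
g(3) = mex{0} = 1
g(4) = mex{0,1} = 2
g(5) = mex{1} = 0
g(6) = mex{0,1,2} = 3
g(7) = mex{0,2} = 1
g(8) = mex{0,1,3} = 2
g(9) = mex{1,3} = 0
g(10) = mex{1,2} = 0
So g(10) = 0.
For row B, compute g(0), g(1), … with moves {2, 3, 5, 7}:
k:     0  1  2  3  4  5  6  7  8  9 10 11 12
g(k):  0  0  1  1  2  2  3  3  4  0  0  1  1
So g(12) = 1.
Row C is a plain Nim row of size 10, so its Grundy value is 10.
By the Sprague-Grundy theorem, the Grundy value of a sum of independent games is the XOR of the component values.
Combined value = 0 ⊕ 1 ⊕ 10 = 11.

11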